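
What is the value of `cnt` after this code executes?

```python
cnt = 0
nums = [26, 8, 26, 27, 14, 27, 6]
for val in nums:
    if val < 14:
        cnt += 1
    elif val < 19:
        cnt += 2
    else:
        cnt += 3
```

Let's trace through this code step by step.

Initialize: cnt = 0
Initialize: nums = [26, 8, 26, 27, 14, 27, 6]
Entering loop: for val in nums:

After execution: cnt = 16
16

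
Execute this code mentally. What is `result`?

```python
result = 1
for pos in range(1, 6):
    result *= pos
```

Let's trace through this code step by step.

Initialize: result = 1
Entering loop: for pos in range(1, 6):

After execution: result = 120
120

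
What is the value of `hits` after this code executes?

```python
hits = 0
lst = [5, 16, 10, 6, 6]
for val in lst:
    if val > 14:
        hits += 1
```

Let's trace through this code step by step.

Initialize: hits = 0
Initialize: lst = [5, 16, 10, 6, 6]
Entering loop: for val in lst:

After execution: hits = 1
1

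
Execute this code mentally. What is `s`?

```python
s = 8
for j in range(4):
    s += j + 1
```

Let's trace through this code step by step.

Initialize: s = 8
Entering loop: for j in range(4):

After execution: s = 18
18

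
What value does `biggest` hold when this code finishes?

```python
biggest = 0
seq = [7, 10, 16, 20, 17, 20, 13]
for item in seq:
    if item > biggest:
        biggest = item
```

Let's trace through this code step by step.

Initialize: biggest = 0
Initialize: seq = [7, 10, 16, 20, 17, 20, 13]
Entering loop: for item in seq:

After execution: biggest = 20
20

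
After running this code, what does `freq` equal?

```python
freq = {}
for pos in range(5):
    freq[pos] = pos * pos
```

Let's trace through this code step by step.

Initialize: freq = {}
Entering loop: for pos in range(5):

After execution: freq = {0: 0, 1: 1, 2: 4, 3: 9, 4: 16}
{0: 0, 1: 1, 2: 4, 3: 9, 4: 16}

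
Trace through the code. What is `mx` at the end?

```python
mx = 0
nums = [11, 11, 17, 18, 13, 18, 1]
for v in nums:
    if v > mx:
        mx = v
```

Let's trace through this code step by step.

Initialize: mx = 0
Initialize: nums = [11, 11, 17, 18, 13, 18, 1]
Entering loop: for v in nums:

After execution: mx = 18
18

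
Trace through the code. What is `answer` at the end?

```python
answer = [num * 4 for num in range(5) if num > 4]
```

Let's trace through this code step by step.

Initialize: answer = [num * 4 for num in range(5) if num > 4]

After execution: answer = []
[]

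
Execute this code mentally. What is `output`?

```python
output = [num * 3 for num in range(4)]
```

Let's trace through this code step by step.

Initialize: output = [num * 3 for num in range(4)]

After execution: output = [0, 3, 6, 9]
[0, 3, 6, 9]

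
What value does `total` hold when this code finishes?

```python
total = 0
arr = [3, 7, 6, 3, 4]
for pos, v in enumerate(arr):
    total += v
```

Let's trace through this code step by step.

Initialize: total = 0
Initialize: arr = [3, 7, 6, 3, 4]
Entering loop: for pos, v in enumerate(arr):

After execution: total = 23
23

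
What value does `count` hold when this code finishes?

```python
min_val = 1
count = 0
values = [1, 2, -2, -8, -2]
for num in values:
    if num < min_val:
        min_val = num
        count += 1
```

Let's trace through this code step by step.

Initialize: min_val = 1
Initialize: count = 0
Initialize: values = [1, 2, -2, -8, -2]
Entering loop: for num in values:

After execution: count = 2
2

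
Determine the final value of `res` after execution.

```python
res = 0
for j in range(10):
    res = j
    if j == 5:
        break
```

Let's trace through this code step by step.

Initialize: res = 0
Entering loop: for j in range(10):

After execution: res = 5
5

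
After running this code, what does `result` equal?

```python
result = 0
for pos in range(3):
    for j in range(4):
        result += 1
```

Let's trace through this code step by step.

Initialize: result = 0
Entering loop: for pos in range(3):

After execution: result = 12
12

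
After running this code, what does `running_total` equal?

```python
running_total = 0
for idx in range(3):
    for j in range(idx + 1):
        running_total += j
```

Let's trace through this code step by step.

Initialize: running_total = 0
Entering loop: for idx in range(3):

After execution: running_total = 4
4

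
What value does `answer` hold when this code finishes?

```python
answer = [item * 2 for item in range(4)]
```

Let's trace through this code step by step.

Initialize: answer = [item * 2 for item in range(4)]

After execution: answer = [0, 2, 4, 6]
[0, 2, 4, 6]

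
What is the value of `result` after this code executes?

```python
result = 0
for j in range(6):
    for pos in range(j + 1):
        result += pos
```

Let's trace through this code step by step.

Initialize: result = 0
Entering loop: for j in range(6):

After execution: result = 35
35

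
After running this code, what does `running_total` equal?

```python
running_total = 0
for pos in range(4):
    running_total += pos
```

Let's trace through this code step by step.

Initialize: running_total = 0
Entering loop: for pos in range(4):

After execution: running_total = 6
6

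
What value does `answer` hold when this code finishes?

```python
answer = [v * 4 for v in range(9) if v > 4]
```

Let's trace through this code step by step.

Initialize: answer = [v * 4 for v in range(9) if v > 4]

After execution: answer = [20, 24, 28, 32]
[20, 24, 28, 32]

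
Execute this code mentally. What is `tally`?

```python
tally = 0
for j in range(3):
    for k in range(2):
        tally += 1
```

Let's trace through this code step by step.

Initialize: tally = 0
Entering loop: for j in range(3):

After execution: tally = 6
6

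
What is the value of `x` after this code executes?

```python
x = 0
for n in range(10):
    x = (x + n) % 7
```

Let's trace through this code step by step.

Initialize: x = 0
Entering loop: for n in range(10):

After execution: x = 3
3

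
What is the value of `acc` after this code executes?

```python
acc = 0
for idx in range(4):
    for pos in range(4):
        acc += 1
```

Let's trace through this code step by step.

Initialize: acc = 0
Entering loop: for idx in range(4):

After execution: acc = 16
16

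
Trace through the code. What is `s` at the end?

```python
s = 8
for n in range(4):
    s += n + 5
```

Let's trace through this code step by step.

Initialize: s = 8
Entering loop: for n in range(4):

After execution: s = 34
34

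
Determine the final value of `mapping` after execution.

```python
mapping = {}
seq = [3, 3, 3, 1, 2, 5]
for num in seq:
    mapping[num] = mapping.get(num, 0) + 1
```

Let's trace through this code step by step.

Initialize: mapping = {}
Initialize: seq = [3, 3, 3, 1, 2, 5]
Entering loop: for num in seq:

After execution: mapping = {3: 3, 1: 1, 2: 1, 5: 1}
{3: 3, 1: 1, 2: 1, 5: 1}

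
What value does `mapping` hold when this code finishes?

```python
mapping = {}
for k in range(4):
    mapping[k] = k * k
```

Let's trace through this code step by step.

Initialize: mapping = {}
Entering loop: for k in range(4):

After execution: mapping = {0: 0, 1: 1, 2: 4, 3: 9}
{0: 0, 1: 1, 2: 4, 3: 9}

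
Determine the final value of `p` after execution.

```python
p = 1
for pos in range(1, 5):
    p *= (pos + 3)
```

Let's trace through this code step by step.

Initialize: p = 1
Entering loop: for pos in range(1, 5):

After execution: p = 840
840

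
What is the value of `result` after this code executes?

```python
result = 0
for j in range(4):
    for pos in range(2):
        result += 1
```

Let's trace through this code step by step.

Initialize: result = 0
Entering loop: for j in range(4):

After execution: result = 8
8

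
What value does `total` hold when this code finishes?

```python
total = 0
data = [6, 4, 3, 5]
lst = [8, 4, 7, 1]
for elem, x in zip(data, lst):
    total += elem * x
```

Let's trace through this code step by step.

Initialize: total = 0
Initialize: data = [6, 4, 3, 5]
Initialize: lst = [8, 4, 7, 1]
Entering loop: for elem, x in zip(data, lst):

After execution: total = 90
90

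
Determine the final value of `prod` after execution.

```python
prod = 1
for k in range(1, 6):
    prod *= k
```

Let's trace through this code step by step.

Initialize: prod = 1
Entering loop: for k in range(1, 6):

After execution: prod = 120
120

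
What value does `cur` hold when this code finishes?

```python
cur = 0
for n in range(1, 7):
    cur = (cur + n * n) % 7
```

Let's trace through this code step by step.

Initialize: cur = 0
Entering loop: for n in range(1, 7):

After execution: cur = 0
0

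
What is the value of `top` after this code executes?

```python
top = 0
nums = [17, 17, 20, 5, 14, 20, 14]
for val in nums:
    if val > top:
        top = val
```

Let's trace through this code step by step.

Initialize: top = 0
Initialize: nums = [17, 17, 20, 5, 14, 20, 14]
Entering loop: for val in nums:

After execution: top = 20
20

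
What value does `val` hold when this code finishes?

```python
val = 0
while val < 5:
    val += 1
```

Let's trace through this code step by step.

Initialize: val = 0
Entering loop: while val < 5:

After execution: val = 5
5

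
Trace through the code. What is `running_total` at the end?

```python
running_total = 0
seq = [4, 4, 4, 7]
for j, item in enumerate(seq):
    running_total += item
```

Let's trace through this code step by step.

Initialize: running_total = 0
Initialize: seq = [4, 4, 4, 7]
Entering loop: for j, item in enumerate(seq):

After execution: running_total = 19
19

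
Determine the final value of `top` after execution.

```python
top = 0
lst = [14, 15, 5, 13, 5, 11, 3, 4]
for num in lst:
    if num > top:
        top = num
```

Let's trace through this code step by step.

Initialize: top = 0
Initialize: lst = [14, 15, 5, 13, 5, 11, 3, 4]
Entering loop: for num in lst:

After execution: top = 15
15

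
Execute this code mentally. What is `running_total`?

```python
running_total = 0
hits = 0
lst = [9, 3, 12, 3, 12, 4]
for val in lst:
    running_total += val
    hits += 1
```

Let's trace through this code step by step.

Initialize: running_total = 0
Initialize: hits = 0
Initialize: lst = [9, 3, 12, 3, 12, 4]
Entering loop: for val in lst:

After execution: running_total = 43
43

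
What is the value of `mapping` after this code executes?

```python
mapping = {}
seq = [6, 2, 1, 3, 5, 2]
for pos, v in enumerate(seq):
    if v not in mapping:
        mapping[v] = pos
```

Let's trace through this code step by step.

Initialize: mapping = {}
Initialize: seq = [6, 2, 1, 3, 5, 2]
Entering loop: for pos, v in enumerate(seq):

After execution: mapping = {6: 0, 2: 1, 1: 2, 3: 3, 5: 4}
{6: 0, 2: 1, 1: 2, 3: 3, 5: 4}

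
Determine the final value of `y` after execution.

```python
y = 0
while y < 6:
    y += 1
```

Let's trace through this code step by step.

Initialize: y = 0
Entering loop: while y < 6:

After execution: y = 6
6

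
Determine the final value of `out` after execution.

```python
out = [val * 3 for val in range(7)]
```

Let's trace through this code step by step.

Initialize: out = [val * 3 for val in range(7)]

After execution: out = [0, 3, 6, 9, 12, 15, 18]
[0, 3, 6, 9, 12, 15, 18]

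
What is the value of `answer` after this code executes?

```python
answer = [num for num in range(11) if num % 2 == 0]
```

Let's trace through this code step by step.

Initialize: answer = [num for num in range(11) if num % 2 == 0]

After execution: answer = [0, 2, 4, 6, 8, 10]
[0, 2, 4, 6, 8, 10]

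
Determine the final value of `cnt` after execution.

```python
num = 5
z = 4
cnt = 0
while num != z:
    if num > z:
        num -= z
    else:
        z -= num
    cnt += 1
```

Let's trace through this code step by step.

Initialize: num = 5
Initialize: z = 4
Initialize: cnt = 0
Entering loop: while num != z:

After execution: cnt = 4
4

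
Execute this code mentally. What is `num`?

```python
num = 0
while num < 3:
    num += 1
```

Let's trace through this code step by step.

Initialize: num = 0
Entering loop: while num < 3:

After execution: num = 3
3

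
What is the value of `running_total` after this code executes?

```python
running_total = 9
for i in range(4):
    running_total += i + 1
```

Let's trace through this code step by step.

Initialize: running_total = 9
Entering loop: for i in range(4):

After execution: running_total = 19
19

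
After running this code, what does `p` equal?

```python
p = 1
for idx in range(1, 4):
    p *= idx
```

Let's trace through this code step by step.

Initialize: p = 1
Entering loop: for idx in range(1, 4):

After execution: p = 6
6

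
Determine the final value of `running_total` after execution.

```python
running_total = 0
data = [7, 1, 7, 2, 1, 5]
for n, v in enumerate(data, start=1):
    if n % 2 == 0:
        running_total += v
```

Let's trace through this code step by step.

Initialize: running_total = 0
Initialize: data = [7, 1, 7, 2, 1, 5]
Entering loop: for n, v in enumerate(data, start=1):

After execution: running_total = 8
8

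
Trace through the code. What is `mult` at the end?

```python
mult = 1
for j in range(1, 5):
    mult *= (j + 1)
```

Let's trace through this code step by step.

Initialize: mult = 1
Entering loop: for j in range(1, 5):

After execution: mult = 120
120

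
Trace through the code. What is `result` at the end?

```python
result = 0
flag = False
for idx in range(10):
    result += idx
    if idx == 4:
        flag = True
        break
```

Let's trace through this code step by step.

Initialize: result = 0
Initialize: flag = False
Entering loop: for idx in range(10):

After execution: result = 10
10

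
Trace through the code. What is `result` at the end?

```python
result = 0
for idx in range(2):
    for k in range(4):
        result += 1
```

Let's trace through this code step by step.

Initialize: result = 0
Entering loop: for idx in range(2):

After execution: result = 8
8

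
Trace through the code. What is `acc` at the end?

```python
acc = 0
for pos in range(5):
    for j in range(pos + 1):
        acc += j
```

Let's trace through this code step by step.

Initialize: acc = 0
Entering loop: for pos in range(5):

After execution: acc = 20
20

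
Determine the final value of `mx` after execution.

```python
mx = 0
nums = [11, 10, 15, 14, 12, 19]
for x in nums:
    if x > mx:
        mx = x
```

Let's trace through this code step by step.

Initialize: mx = 0
Initialize: nums = [11, 10, 15, 14, 12, 19]
Entering loop: for x in nums:

After execution: mx = 19
19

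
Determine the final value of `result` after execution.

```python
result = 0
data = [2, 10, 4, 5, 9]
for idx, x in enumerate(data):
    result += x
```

Let's trace through this code step by step.

Initialize: result = 0
Initialize: data = [2, 10, 4, 5, 9]
Entering loop: for idx, x in enumerate(data):

After execution: result = 30
30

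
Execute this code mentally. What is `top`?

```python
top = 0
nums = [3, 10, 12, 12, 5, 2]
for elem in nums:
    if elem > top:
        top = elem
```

Let's trace through this code step by step.

Initialize: top = 0
Initialize: nums = [3, 10, 12, 12, 5, 2]
Entering loop: for elem in nums:

After execution: top = 12
12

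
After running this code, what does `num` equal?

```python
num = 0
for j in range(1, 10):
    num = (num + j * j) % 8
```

Let's trace through this code step by step.

Initialize: num = 0
Entering loop: for j in range(1, 10):

After execution: num = 5
5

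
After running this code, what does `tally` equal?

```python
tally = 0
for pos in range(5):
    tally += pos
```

Let's trace through this code step by step.

Initialize: tally = 0
Entering loop: for pos in range(5):

After execution: tally = 10
10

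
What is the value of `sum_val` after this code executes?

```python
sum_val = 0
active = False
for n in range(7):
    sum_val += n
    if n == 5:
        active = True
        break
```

Let's trace through this code step by step.

Initialize: sum_val = 0
Initialize: active = False
Entering loop: for n in range(7):

After execution: sum_val = 15
15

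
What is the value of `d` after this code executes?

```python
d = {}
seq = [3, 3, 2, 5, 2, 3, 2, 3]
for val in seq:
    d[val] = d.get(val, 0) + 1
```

Let's trace through this code step by step.

Initialize: d = {}
Initialize: seq = [3, 3, 2, 5, 2, 3, 2, 3]
Entering loop: for val in seq:

After execution: d = {3: 4, 2: 3, 5: 1}
{3: 4, 2: 3, 5: 1}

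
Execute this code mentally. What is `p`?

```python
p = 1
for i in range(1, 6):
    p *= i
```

Let's trace through this code step by step.

Initialize: p = 1
Entering loop: for i in range(1, 6):

After execution: p = 120
120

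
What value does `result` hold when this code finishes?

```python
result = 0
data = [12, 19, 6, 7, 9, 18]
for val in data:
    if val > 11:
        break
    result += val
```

Let's trace through this code step by step.

Initialize: result = 0
Initialize: data = [12, 19, 6, 7, 9, 18]
Entering loop: for val in data:

After execution: result = 0
0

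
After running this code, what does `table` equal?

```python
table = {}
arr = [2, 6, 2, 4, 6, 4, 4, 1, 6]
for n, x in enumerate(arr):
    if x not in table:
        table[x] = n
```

Let's trace through this code step by step.

Initialize: table = {}
Initialize: arr = [2, 6, 2, 4, 6, 4, 4, 1, 6]
Entering loop: for n, x in enumerate(arr):

After execution: table = {2: 0, 6: 1, 4: 3, 1: 7}
{2: 0, 6: 1, 4: 3, 1: 7}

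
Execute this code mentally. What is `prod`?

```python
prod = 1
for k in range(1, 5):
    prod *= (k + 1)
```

Let's trace through this code step by step.

Initialize: prod = 1
Entering loop: for k in range(1, 5):

After execution: prod = 120
120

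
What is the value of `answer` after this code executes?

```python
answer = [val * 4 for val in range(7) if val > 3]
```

Let's trace through this code step by step.

Initialize: answer = [val * 4 for val in range(7) if val > 3]

After execution: answer = [16, 20, 24]
[16, 20, 24]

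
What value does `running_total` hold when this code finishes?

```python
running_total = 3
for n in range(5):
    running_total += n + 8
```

Let's trace through this code step by step.

Initialize: running_total = 3
Entering loop: for n in range(5):

After execution: running_total = 53
53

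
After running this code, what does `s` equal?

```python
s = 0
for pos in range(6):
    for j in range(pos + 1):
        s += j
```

Let's trace through this code step by step.

Initialize: s = 0
Entering loop: for pos in range(6):

After execution: s = 35
35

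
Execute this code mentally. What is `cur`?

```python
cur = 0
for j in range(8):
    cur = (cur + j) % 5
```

Let's trace through this code step by step.

Initialize: cur = 0
Entering loop: for j in range(8):

After execution: cur = 3
3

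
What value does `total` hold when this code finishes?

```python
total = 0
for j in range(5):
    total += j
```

Let's trace through this code step by step.

Initialize: total = 0
Entering loop: for j in range(5):

After execution: total = 10
10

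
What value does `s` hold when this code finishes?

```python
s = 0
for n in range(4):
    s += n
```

Let's trace through this code step by step.

Initialize: s = 0
Entering loop: for n in range(4):

After execution: s = 6
6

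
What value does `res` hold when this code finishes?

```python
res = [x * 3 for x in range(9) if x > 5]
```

Let's trace through this code step by step.

Initialize: res = [x * 3 for x in range(9) if x > 5]

After execution: res = [18, 21, 24]
[18, 21, 24]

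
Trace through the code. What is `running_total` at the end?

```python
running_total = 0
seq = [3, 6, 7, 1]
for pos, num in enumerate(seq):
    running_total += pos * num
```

Let's trace through this code step by step.

Initialize: running_total = 0
Initialize: seq = [3, 6, 7, 1]
Entering loop: for pos, num in enumerate(seq):

After execution: running_total = 23
23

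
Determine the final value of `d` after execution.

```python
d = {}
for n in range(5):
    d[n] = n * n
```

Let's trace through this code step by step.

Initialize: d = {}
Entering loop: for n in range(5):

After execution: d = {0: 0, 1: 1, 2: 4, 3: 9, 4: 16}
{0: 0, 1: 1, 2: 4, 3: 9, 4: 16}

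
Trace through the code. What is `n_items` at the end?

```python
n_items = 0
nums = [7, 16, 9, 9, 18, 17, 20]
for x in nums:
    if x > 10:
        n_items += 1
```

Let's trace through this code step by step.

Initialize: n_items = 0
Initialize: nums = [7, 16, 9, 9, 18, 17, 20]
Entering loop: for x in nums:

After execution: n_items = 4
4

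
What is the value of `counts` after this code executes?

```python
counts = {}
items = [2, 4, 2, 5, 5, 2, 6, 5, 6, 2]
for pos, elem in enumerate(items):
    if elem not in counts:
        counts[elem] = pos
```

Let's trace through this code step by step.

Initialize: counts = {}
Initialize: items = [2, 4, 2, 5, 5, 2, 6, 5, 6, 2]
Entering loop: for pos, elem in enumerate(items):

After execution: counts = {2: 0, 4: 1, 5: 3, 6: 6}
{2: 0, 4: 1, 5: 3, 6: 6}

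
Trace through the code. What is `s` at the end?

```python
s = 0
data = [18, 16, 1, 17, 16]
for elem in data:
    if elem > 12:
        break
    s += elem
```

Let's trace through this code step by step.

Initialize: s = 0
Initialize: data = [18, 16, 1, 17, 16]
Entering loop: for elem in data:

After execution: s = 0
0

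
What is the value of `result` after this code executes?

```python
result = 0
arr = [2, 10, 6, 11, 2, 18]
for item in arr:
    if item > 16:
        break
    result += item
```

Let's trace through this code step by step.

Initialize: result = 0
Initialize: arr = [2, 10, 6, 11, 2, 18]
Entering loop: for item in arr:

After execution: result = 31
31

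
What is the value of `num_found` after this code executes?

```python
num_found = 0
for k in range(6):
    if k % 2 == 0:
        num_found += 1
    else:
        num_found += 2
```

Let's trace through this code step by step.

Initialize: num_found = 0
Entering loop: for k in range(6):

After execution: num_found = 9
9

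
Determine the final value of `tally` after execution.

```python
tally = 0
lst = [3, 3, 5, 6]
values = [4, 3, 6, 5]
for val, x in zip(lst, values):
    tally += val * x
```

Let's trace through this code step by step.

Initialize: tally = 0
Initialize: lst = [3, 3, 5, 6]
Initialize: values = [4, 3, 6, 5]
Entering loop: for val, x in zip(lst, values):

After execution: tally = 81
81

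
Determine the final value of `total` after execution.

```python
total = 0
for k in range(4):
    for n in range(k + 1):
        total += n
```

Let's trace through this code step by step.

Initialize: total = 0
Entering loop: for k in range(4):

After execution: total = 10
10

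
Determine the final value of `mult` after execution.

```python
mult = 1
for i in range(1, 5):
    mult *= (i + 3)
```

Let's trace through this code step by step.

Initialize: mult = 1
Entering loop: for i in range(1, 5):

After execution: mult = 840
840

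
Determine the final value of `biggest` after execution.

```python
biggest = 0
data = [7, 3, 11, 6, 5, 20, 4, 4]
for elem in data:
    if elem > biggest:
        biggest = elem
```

Let's trace through this code step by step.

Initialize: biggest = 0
Initialize: data = [7, 3, 11, 6, 5, 20, 4, 4]
Entering loop: for elem in data:

After execution: biggest = 20
20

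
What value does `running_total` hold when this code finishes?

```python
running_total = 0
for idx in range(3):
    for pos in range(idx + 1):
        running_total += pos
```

Let's trace through this code step by step.

Initialize: running_total = 0
Entering loop: for idx in range(3):

After execution: running_total = 4
4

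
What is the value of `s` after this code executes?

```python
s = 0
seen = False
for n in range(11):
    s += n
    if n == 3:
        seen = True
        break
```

Let's trace through this code step by step.

Initialize: s = 0
Initialize: seen = False
Entering loop: for n in range(11):

After execution: s = 6
6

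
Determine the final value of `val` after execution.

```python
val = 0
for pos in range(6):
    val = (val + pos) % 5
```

Let's trace through this code step by step.

Initialize: val = 0
Entering loop: for pos in range(6):

After execution: val = 0
0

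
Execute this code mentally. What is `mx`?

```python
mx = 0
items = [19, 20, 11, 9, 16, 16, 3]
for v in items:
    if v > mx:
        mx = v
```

Let's trace through this code step by step.

Initialize: mx = 0
Initialize: items = [19, 20, 11, 9, 16, 16, 3]
Entering loop: for v in items:

After execution: mx = 20
20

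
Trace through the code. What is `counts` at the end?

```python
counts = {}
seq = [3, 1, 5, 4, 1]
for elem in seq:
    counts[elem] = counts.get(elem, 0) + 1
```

Let's trace through this code step by step.

Initialize: counts = {}
Initialize: seq = [3, 1, 5, 4, 1]
Entering loop: for elem in seq:

After execution: counts = {3: 1, 1: 2, 5: 1, 4: 1}
{3: 1, 1: 2, 5: 1, 4: 1}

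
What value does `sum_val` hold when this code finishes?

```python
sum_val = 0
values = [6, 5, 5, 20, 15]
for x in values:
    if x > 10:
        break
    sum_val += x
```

Let's trace through this code step by step.

Initialize: sum_val = 0
Initialize: values = [6, 5, 5, 20, 15]
Entering loop: for x in values:

After execution: sum_val = 16
16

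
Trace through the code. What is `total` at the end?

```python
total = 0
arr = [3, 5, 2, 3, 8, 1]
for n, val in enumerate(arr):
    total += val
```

Let's trace through this code step by step.

Initialize: total = 0
Initialize: arr = [3, 5, 2, 3, 8, 1]
Entering loop: for n, val in enumerate(arr):

After execution: total = 22
22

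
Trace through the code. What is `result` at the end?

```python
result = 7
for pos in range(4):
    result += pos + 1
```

Let's trace through this code step by step.

Initialize: result = 7
Entering loop: for pos in range(4):

After execution: result = 17
17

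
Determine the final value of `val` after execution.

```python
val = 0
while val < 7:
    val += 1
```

Let's trace through this code step by step.

Initialize: val = 0
Entering loop: while val < 7:

After execution: val = 7
7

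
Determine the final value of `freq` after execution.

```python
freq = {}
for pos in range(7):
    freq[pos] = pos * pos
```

Let's trace through this code step by step.

Initialize: freq = {}
Entering loop: for pos in range(7):

After execution: freq = {0: 0, 1: 1, 2: 4, 3: 9, 4: 16, 5: 25, 6: 36}
{0: 0, 1: 1, 2: 4, 3: 9, 4: 16, 5: 25, 6: 36}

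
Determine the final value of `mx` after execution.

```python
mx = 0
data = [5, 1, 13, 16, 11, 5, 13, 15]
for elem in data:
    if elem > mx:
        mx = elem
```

Let's trace through this code step by step.

Initialize: mx = 0
Initialize: data = [5, 1, 13, 16, 11, 5, 13, 15]
Entering loop: for elem in data:

After execution: mx = 16
16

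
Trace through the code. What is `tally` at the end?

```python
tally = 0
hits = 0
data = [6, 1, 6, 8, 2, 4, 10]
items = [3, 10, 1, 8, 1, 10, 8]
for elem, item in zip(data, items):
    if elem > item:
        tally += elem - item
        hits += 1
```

Let's trace through this code step by step.

Initialize: tally = 0
Initialize: hits = 0
Initialize: data = [6, 1, 6, 8, 2, 4, 10]
Initialize: items = [3, 10, 1, 8, 1, 10, 8]
Entering loop: for elem, item in zip(data, items):

After execution: tally = 11
11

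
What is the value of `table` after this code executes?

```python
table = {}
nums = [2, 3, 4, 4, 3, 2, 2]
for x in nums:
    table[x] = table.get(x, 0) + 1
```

Let's trace through this code step by step.

Initialize: table = {}
Initialize: nums = [2, 3, 4, 4, 3, 2, 2]
Entering loop: for x in nums:

After execution: table = {2: 3, 3: 2, 4: 2}
{2: 3, 3: 2, 4: 2}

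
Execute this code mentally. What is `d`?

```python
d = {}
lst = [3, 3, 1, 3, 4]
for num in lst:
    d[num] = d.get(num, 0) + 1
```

Let's trace through this code step by step.

Initialize: d = {}
Initialize: lst = [3, 3, 1, 3, 4]
Entering loop: for num in lst:

After execution: d = {3: 3, 1: 1, 4: 1}
{3: 3, 1: 1, 4: 1}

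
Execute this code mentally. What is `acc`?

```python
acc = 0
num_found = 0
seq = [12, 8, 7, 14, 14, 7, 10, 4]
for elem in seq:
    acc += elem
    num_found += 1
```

Let's trace through this code step by step.

Initialize: acc = 0
Initialize: num_found = 0
Initialize: seq = [12, 8, 7, 14, 14, 7, 10, 4]
Entering loop: for elem in seq:

After execution: acc = 76
76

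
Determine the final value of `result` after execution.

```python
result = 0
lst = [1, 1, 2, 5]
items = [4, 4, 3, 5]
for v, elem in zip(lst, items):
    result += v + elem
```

Let's trace through this code step by step.

Initialize: result = 0
Initialize: lst = [1, 1, 2, 5]
Initialize: items = [4, 4, 3, 5]
Entering loop: for v, elem in zip(lst, items):

After execution: result = 25
25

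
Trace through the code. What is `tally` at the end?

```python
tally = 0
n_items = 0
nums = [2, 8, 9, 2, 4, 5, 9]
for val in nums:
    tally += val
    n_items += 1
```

Let's trace through this code step by step.

Initialize: tally = 0
Initialize: n_items = 0
Initialize: nums = [2, 8, 9, 2, 4, 5, 9]
Entering loop: for val in nums:

After execution: tally = 39
39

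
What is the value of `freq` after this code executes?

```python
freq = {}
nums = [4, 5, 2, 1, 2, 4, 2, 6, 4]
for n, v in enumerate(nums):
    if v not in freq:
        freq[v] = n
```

Let's trace through this code step by step.

Initialize: freq = {}
Initialize: nums = [4, 5, 2, 1, 2, 4, 2, 6, 4]
Entering loop: for n, v in enumerate(nums):

After execution: freq = {4: 0, 5: 1, 2: 2, 1: 3, 6: 7}
{4: 0, 5: 1, 2: 2, 1: 3, 6: 7}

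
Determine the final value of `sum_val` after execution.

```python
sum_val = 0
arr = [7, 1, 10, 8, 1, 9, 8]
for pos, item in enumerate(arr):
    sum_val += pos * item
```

Let's trace through this code step by step.

Initialize: sum_val = 0
Initialize: arr = [7, 1, 10, 8, 1, 9, 8]
Entering loop: for pos, item in enumerate(arr):

After execution: sum_val = 142
142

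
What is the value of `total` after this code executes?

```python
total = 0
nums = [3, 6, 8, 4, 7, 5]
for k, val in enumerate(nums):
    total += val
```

Let's trace through this code step by step.

Initialize: total = 0
Initialize: nums = [3, 6, 8, 4, 7, 5]
Entering loop: for k, val in enumerate(nums):

After execution: total = 33
33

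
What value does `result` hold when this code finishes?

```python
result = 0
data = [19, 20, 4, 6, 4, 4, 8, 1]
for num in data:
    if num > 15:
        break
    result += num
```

Let's trace through this code step by step.

Initialize: result = 0
Initialize: data = [19, 20, 4, 6, 4, 4, 8, 1]
Entering loop: for num in data:

After execution: result = 0
0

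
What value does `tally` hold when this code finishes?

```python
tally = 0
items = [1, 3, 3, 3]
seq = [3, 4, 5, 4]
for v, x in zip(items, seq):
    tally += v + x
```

Let's trace through this code step by step.

Initialize: tally = 0
Initialize: items = [1, 3, 3, 3]
Initialize: seq = [3, 4, 5, 4]
Entering loop: for v, x in zip(items, seq):

After execution: tally = 26
26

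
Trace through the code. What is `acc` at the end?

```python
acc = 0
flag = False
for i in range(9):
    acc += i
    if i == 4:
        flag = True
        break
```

Let's trace through this code step by step.

Initialize: acc = 0
Initialize: flag = False
Entering loop: for i in range(9):

After execution: acc = 10
10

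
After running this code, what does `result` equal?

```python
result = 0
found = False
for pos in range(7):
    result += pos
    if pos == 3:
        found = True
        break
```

Let's trace through this code step by step.

Initialize: result = 0
Initialize: found = False
Entering loop: for pos in range(7):

After execution: result = 6
6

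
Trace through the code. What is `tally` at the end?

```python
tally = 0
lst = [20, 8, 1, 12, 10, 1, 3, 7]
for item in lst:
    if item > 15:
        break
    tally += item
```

Let's trace through this code step by step.

Initialize: tally = 0
Initialize: lst = [20, 8, 1, 12, 10, 1, 3, 7]
Entering loop: for item in lst:

After execution: tally = 0
0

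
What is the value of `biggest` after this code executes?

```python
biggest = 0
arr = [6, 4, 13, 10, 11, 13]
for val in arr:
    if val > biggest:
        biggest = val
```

Let's trace through this code step by step.

Initialize: biggest = 0
Initialize: arr = [6, 4, 13, 10, 11, 13]
Entering loop: for val in arr:

After execution: biggest = 13
13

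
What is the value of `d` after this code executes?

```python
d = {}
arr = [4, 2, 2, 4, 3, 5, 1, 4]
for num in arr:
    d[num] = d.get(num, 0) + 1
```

Let's trace through this code step by step.

Initialize: d = {}
Initialize: arr = [4, 2, 2, 4, 3, 5, 1, 4]
Entering loop: for num in arr:

After execution: d = {4: 3, 2: 2, 3: 1, 5: 1, 1: 1}
{4: 3, 2: 2, 3: 1, 5: 1, 1: 1}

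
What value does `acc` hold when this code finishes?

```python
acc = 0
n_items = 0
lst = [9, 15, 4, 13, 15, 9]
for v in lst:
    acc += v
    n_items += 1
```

Let's trace through this code step by step.

Initialize: acc = 0
Initialize: n_items = 0
Initialize: lst = [9, 15, 4, 13, 15, 9]
Entering loop: for v in lst:

After execution: acc = 65
65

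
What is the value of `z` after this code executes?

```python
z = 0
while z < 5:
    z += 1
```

Let's trace through this code step by step.

Initialize: z = 0
Entering loop: while z < 5:

After execution: z = 5
5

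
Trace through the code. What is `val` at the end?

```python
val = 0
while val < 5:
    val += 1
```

Let's trace through this code step by step.

Initialize: val = 0
Entering loop: while val < 5:

After execution: val = 5
5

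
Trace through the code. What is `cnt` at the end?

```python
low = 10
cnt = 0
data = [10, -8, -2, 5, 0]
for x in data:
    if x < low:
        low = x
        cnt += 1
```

Let's trace through this code step by step.

Initialize: low = 10
Initialize: cnt = 0
Initialize: data = [10, -8, -2, 5, 0]
Entering loop: for x in data:

After execution: cnt = 1
1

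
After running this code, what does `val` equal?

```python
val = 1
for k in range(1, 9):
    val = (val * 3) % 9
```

Let's trace through this code step by step.

Initialize: val = 1
Entering loop: for k in range(1, 9):

After execution: val = 0
0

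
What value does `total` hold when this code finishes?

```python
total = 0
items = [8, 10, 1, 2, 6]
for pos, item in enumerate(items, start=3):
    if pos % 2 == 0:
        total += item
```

Let's trace through this code step by step.

Initialize: total = 0
Initialize: items = [8, 10, 1, 2, 6]
Entering loop: for pos, item in enumerate(items, start=3):

After execution: total = 12
12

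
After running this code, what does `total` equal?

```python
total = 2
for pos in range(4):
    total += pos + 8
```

Let's trace through this code step by step.

Initialize: total = 2
Entering loop: for pos in range(4):

After execution: total = 40
40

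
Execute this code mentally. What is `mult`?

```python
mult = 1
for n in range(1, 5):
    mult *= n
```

Let's trace through this code step by step.

Initialize: mult = 1
Entering loop: for n in range(1, 5):

After execution: mult = 24
24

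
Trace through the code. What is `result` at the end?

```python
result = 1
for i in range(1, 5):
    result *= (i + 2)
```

Let's trace through this code step by step.

Initialize: result = 1
Entering loop: for i in range(1, 5):

After execution: result = 360
360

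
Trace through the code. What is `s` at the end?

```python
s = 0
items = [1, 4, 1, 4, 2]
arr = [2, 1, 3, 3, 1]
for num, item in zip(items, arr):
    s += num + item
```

Let's trace through this code step by step.

Initialize: s = 0
Initialize: items = [1, 4, 1, 4, 2]
Initialize: arr = [2, 1, 3, 3, 1]
Entering loop: for num, item in zip(items, arr):

After execution: s = 22
22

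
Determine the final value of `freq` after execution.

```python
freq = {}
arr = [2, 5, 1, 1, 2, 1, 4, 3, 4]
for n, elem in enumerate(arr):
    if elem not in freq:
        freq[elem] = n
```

Let's trace through this code step by step.

Initialize: freq = {}
Initialize: arr = [2, 5, 1, 1, 2, 1, 4, 3, 4]
Entering loop: for n, elem in enumerate(arr):

After execution: freq = {2: 0, 5: 1, 1: 2, 4: 6, 3: 7}
{2: 0, 5: 1, 1: 2, 4: 6, 3: 7}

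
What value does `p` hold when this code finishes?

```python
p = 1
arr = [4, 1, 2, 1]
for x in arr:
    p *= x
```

Let's trace through this code step by step.

Initialize: p = 1
Initialize: arr = [4, 1, 2, 1]
Entering loop: for x in arr:

After execution: p = 8
8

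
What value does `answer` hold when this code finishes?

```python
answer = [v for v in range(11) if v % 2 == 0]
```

Let's trace through this code step by step.

Initialize: answer = [v for v in range(11) if v % 2 == 0]

After execution: answer = [0, 2, 4, 6, 8, 10]
[0, 2, 4, 6, 8, 10]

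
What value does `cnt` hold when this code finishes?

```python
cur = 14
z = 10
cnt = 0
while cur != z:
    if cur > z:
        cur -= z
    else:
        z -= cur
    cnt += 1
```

Let's trace through this code step by step.

Initialize: cur = 14
Initialize: z = 10
Initialize: cnt = 0
Entering loop: while cur != z:

After execution: cnt = 4
4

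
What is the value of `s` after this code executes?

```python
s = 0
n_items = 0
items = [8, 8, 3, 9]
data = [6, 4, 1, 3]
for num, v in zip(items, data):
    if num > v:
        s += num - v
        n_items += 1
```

Let's trace through this code step by step.

Initialize: s = 0
Initialize: n_items = 0
Initialize: items = [8, 8, 3, 9]
Initialize: data = [6, 4, 1, 3]
Entering loop: for num, v in zip(items, data):

After execution: s = 14
14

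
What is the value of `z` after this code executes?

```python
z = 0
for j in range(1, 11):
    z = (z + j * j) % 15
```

Let's trace through this code step by step.

Initialize: z = 0
Entering loop: for j in range(1, 11):

After execution: z = 10
10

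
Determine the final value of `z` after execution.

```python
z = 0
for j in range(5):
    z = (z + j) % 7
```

Let's trace through this code step by step.

Initialize: z = 0
Entering loop: for j in range(5):

After execution: z = 3
3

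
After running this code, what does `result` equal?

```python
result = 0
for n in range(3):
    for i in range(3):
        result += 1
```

Let's trace through this code step by step.

Initialize: result = 0
Entering loop: for n in range(3):

After execution: result = 9
9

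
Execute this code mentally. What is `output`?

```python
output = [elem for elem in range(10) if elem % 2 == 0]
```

Let's trace through this code step by step.

Initialize: output = [elem for elem in range(10) if elem % 2 == 0]

After execution: output = [0, 2, 4, 6, 8]
[0, 2, 4, 6, 8]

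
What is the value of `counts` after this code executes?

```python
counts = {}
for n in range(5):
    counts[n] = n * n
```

Let's trace through this code step by step.

Initialize: counts = {}
Entering loop: for n in range(5):

After execution: counts = {0: 0, 1: 1, 2: 4, 3: 9, 4: 16}
{0: 0, 1: 1, 2: 4, 3: 9, 4: 16}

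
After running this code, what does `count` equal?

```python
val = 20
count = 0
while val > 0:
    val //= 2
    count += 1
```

Let's trace through this code step by step.

Initialize: val = 20
Initialize: count = 0
Entering loop: while val > 0:

After execution: count = 5
5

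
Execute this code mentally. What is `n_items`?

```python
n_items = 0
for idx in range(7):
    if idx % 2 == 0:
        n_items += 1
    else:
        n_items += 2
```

Let's trace through this code step by step.

Initialize: n_items = 0
Entering loop: for idx in range(7):

After execution: n_items = 10
10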